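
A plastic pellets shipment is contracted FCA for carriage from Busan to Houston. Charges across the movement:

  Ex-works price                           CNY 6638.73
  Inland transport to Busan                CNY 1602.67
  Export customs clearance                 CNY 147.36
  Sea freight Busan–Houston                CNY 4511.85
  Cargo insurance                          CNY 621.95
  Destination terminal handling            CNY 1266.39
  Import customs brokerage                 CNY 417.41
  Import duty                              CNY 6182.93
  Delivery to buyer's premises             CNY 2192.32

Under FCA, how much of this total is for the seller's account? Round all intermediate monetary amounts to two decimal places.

Seller's account: CNY 8388.76

FCA: the seller delivers export-cleared goods to the carrier; the buyer bears costs from that point.
Seller's account: goods 6638.73 + inland to port 1602.67 + export clearance 147.36 = 8388.76
Buyer's account: freight 4511.85 + insurance 621.95 + destination terminal 1266.39 + brokerage 417.41 + duty 6182.93 + delivery 2192.32 = 15192.85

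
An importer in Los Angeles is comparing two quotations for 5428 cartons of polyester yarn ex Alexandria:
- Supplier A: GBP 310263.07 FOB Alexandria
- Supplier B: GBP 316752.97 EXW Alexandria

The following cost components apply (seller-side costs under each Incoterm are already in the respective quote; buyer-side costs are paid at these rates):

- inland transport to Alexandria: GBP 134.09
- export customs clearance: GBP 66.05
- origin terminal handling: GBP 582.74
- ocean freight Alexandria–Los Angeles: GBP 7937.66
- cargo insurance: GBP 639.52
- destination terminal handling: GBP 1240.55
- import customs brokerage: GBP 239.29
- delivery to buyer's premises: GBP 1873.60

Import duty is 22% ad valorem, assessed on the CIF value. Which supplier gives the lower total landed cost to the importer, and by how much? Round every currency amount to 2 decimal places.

Supplier A is cheaper by GBP 8872.79

Supplier A (FOB):
CIF value = FOB price + freight + insurance = 310263.07 + 7937.66 + 639.52 = 318840.25
Import duty = 318840.25 × 22% = 70144.86
Buyer bears (A): 7937.66 + 639.52 + 1240.55 + 239.29 + 1873.60 = 11930.62
Landed cost (A) = invoice 310263.07 + 11930.62 + duty 70144.86 = 392338.55
Supplier B (EXW):
CIF value = EXW price + inland to port + export clearance + origin terminal + freight + insurance = 316752.97 + 134.09 + 66.05 + 582.74 + 7937.66 + 639.52 = 326113.03
Import duty = 326113.03 × 22% = 71744.87
Buyer bears (B): 134.09 + 66.05 + 582.74 + 7937.66 + 639.52 + 1240.55 + 239.29 + 1873.60 = 12713.50
Landed cost (B) = invoice 316752.97 + 12713.50 + duty 71744.87 = 401211.34
Difference = |392338.55 − 401211.34| = 8872.79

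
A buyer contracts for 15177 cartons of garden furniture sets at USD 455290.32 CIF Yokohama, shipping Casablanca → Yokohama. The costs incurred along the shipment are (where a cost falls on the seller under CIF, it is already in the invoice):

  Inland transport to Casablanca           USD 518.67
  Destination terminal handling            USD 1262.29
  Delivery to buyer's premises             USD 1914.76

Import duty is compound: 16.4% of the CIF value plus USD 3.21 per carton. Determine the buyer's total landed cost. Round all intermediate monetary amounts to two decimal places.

Total landed cost: USD 581853.15

CIF: the seller pays costs through ocean freight and marine insurance to the destination port.
Already in the invoice (seller's account under CIF): inland to port — exclude.
The CIF price already equals the CIF value: 455290.32
Ad valorem component: 455290.32 × 16.4% = 74667.61
Specific component: 15177 × 3.21 = 48718.17
Import duty = 74667.61 + 48718.17 = 123385.78
Buyer bears: destination terminal 1262.29 + delivery 1914.76 + duty 123385.78 = 126562.83
Landed cost = invoice 455290.32 + 126562.83 = 581853.15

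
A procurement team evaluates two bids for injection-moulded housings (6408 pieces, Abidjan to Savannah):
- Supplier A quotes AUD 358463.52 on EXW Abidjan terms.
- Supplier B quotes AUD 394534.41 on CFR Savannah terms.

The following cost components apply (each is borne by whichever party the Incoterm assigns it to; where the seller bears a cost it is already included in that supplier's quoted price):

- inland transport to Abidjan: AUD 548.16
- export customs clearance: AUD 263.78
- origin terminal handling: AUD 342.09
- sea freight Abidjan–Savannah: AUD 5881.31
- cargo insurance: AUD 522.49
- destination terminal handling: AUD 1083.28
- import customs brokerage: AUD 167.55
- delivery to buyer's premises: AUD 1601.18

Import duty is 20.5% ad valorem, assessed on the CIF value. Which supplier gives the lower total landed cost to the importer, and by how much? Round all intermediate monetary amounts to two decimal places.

Supplier A is cheaper by AUD 34987.83

Supplier A (EXW):
CIF value = EXW price + inland to port + export clearance + origin terminal + freight + insurance = 358463.52 + 548.16 + 263.78 + 342.09 + 5881.31 + 522.49 = 366021.35
Import duty = 366021.35 × 20.5% = 75034.38
Buyer bears (A): 548.16 + 263.78 + 342.09 + 5881.31 + 522.49 + 1083.28 + 167.55 + 1601.18 = 10409.84
Landed cost (A) = invoice 358463.52 + 10409.84 + duty 75034.38 = 443907.74
Supplier B (CFR):
CIF value = CFR price + insurance = 394534.41 + 522.49 = 395056.90
Import duty = 395056.90 × 20.5% = 80986.66
Buyer bears (B): 522.49 + 1083.28 + 167.55 + 1601.18 = 3374.50
Landed cost (B) = invoice 394534.41 + 3374.50 + duty 80986.66 = 478895.57
Difference = |443907.74 − 478895.57| = 34987.83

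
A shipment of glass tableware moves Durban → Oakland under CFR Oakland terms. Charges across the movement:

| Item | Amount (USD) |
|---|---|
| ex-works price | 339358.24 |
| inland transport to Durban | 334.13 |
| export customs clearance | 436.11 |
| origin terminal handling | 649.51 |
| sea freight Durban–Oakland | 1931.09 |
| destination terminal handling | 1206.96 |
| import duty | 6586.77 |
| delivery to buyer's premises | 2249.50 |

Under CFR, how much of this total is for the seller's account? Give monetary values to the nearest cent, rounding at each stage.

Seller's account: USD 342709.08

CFR: the seller pays costs through ocean freight to the destination port, but not insurance.
Seller's account: goods 339358.24 + inland to port 334.13 + export clearance 436.11 + origin terminal 649.51 + freight 1931.09 = 342709.08
Buyer's account: destination terminal 1206.96 + duty 6586.77 + delivery 2249.50 = 10043.23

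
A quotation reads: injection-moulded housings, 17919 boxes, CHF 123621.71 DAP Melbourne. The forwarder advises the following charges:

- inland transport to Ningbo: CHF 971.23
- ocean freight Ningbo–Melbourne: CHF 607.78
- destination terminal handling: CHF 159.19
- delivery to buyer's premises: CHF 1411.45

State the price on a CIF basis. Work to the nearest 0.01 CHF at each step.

CIF price: CHF 122051.07

Not relevant to the conversion: freight, inland to port — on the seller under both DAP and CIF; already in the DAP price and stays in the CIF price.
From DAP to CIF, the seller no longer bears: destination terminal, delivery.
CIF price = 123621.71 − 159.19 − 1411.45 = 122051.07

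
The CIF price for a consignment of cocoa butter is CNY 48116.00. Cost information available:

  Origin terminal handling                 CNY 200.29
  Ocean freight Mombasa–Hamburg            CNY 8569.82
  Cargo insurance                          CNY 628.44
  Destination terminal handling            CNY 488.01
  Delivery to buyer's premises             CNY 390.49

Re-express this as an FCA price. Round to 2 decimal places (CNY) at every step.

FCA price: CNY 38717.45

Not relevant to the conversion: destination terminal, delivery — on the buyer under both terms; not part of either seller's price.
From CIF to FCA, the seller no longer bears: origin terminal, freight, insurance.
FCA price = 48116.00 − 200.29 − 8569.82 − 628.44 = 38717.45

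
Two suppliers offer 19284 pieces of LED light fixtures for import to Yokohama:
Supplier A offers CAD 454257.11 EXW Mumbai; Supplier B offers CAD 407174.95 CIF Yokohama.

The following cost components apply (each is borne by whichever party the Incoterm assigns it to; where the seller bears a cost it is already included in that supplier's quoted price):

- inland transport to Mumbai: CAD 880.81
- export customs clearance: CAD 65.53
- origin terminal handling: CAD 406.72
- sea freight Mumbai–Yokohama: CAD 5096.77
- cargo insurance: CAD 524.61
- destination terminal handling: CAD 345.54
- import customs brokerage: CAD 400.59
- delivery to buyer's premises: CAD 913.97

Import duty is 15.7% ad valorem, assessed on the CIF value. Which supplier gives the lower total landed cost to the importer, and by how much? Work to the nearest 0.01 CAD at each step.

Supplier B is cheaper by CAD 62543.48

Supplier A (EXW):
CIF value = EXW price + inland to port + export clearance + origin terminal + freight + insurance = 454257.11 + 880.81 + 65.53 + 406.72 + 5096.77 + 524.61 = 461231.55
Import duty = 461231.55 × 15.7% = 72413.35
Buyer bears (A): 880.81 + 65.53 + 406.72 + 5096.77 + 524.61 + 345.54 + 400.59 + 913.97 = 8634.54
Landed cost (A) = invoice 454257.11 + 8634.54 + duty 72413.35 = 535305.00
Supplier B (CIF):
The CIF price already equals the CIF value: 407174.95
Import duty = 407174.95 × 15.7% = 63926.47
Buyer bears (B): 345.54 + 400.59 + 913.97 = 1660.10
Landed cost (B) = invoice 407174.95 + 1660.10 + duty 63926.47 = 472761.52
Difference = |535305.00 − 472761.52| = 62543.48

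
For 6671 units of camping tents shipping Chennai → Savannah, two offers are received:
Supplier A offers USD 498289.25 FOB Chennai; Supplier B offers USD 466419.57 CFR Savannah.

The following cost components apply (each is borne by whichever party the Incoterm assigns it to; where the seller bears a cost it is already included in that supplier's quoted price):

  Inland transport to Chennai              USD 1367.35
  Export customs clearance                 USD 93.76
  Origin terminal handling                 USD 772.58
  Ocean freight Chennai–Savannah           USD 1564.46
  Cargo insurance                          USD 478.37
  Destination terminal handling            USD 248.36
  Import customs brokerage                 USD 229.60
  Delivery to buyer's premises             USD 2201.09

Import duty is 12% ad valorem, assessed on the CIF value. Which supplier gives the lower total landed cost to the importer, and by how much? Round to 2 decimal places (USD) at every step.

Supplier A (FOB):
CIF value = FOB price + freight + insurance = 498289.25 + 1564.46 + 478.37 = 500332.08
Import duty = 500332.08 × 12% = 60039.85
Buyer bears (A): 1564.46 + 478.37 + 248.36 + 229.60 + 2201.09 = 4721.88
Landed cost (A) = invoice 498289.25 + 4721.88 + duty 60039.85 = 563050.98
Supplier B (CFR):
CIF value = CFR price + insurance = 466419.57 + 478.37 = 466897.94
Import duty = 466897.94 × 12% = 56027.75
Buyer bears (B): 478.37 + 248.36 + 229.60 + 2201.09 = 3157.42
Landed cost (B) = invoice 466419.57 + 3157.42 + duty 56027.75 = 525604.74
Difference = |563050.98 − 525604.74| = 37446.24

Supplier B is cheaper by USD 37446.24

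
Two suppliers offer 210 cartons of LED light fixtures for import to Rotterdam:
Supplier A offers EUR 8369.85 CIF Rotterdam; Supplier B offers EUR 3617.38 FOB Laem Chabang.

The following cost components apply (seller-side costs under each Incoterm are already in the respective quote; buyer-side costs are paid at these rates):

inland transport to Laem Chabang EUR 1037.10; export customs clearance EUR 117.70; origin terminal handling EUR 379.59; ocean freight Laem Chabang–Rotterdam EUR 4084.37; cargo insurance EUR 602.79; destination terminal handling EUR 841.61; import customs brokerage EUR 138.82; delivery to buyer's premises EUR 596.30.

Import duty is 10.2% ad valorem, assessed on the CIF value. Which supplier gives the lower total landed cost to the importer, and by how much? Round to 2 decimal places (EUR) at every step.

Supplier A (CIF):
The CIF price already equals the CIF value: 8369.85
Import duty = 8369.85 × 10.2% = 853.72
Buyer bears (A): 841.61 + 138.82 + 596.30 = 1576.73
Landed cost (A) = invoice 8369.85 + 1576.73 + duty 853.72 = 10800.30
Supplier B (FOB):
CIF value = FOB price + freight + insurance = 3617.38 + 4084.37 + 602.79 = 8304.54
Import duty = 8304.54 × 10.2% = 847.06
Buyer bears (B): 4084.37 + 602.79 + 841.61 + 138.82 + 596.30 = 6263.89
Landed cost (B) = invoice 3617.38 + 6263.89 + duty 847.06 = 10728.33
Difference = |10800.30 − 10728.33| = 71.97

Supplier B is cheaper by EUR 71.97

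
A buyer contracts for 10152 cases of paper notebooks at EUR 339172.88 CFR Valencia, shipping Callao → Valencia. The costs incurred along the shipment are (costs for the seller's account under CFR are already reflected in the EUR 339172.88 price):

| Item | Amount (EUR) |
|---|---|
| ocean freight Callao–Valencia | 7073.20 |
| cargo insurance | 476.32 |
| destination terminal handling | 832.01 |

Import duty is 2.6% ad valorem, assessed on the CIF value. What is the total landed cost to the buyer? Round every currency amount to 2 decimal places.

Total landed cost: EUR 349312.09

CFR: the seller pays costs through ocean freight to the destination port, but not insurance.
Already in the invoice (seller's account under CFR): freight — exclude.
CIF value = CFR price + insurance = 339172.88 + 476.32 = 339649.20
Import duty = 339649.20 × 2.6% = 8830.88
Buyer bears: insurance 476.32 + destination terminal 832.01 + duty 8830.88 = 10139.21
Landed cost = invoice 339172.88 + 10139.21 = 349312.09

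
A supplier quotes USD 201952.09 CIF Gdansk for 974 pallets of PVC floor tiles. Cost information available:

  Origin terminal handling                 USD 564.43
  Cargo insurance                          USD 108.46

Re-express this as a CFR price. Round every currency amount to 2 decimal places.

CFR price: USD 201843.63

Not relevant to the conversion: origin terminal — on the seller under both CIF and CFR; already in the CIF price and stays in the CFR price.
From CIF to CFR, the seller no longer bears: insurance.
CFR price = 201952.09 − 108.46 = 201843.63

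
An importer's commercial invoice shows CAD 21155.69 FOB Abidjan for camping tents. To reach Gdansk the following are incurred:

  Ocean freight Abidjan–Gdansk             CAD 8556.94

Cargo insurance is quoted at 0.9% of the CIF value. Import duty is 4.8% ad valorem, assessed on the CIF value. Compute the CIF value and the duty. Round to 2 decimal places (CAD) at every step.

CIF value: CAD 29982.47; import duty: CAD 1439.16

Let C be the CIF value. C = FOB price + freight + 0.9% × C
C − 0.9% × C = 21155.69 + 8556.94
0.991 × C = 29712.63
C = 29712.63 / 0.991 = 29982.47
Insurance premium = 0.9% × 29982.47 = 269.84
Import duty = 29982.47 × 4.8% = 1439.16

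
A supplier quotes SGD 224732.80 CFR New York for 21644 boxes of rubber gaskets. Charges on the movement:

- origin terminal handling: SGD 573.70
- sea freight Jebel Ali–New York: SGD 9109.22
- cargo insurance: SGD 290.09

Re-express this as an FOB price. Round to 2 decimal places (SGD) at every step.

FOB price: SGD 215623.58

Not relevant to the conversion: origin terminal — on the seller under both CFR and FOB; already in the CFR price and stays in the FOB price. insurance — on the buyer under both terms; not part of either seller's price.
From CFR to FOB, the seller no longer bears: freight.
FOB price = 224732.80 − 9109.22 = 215623.58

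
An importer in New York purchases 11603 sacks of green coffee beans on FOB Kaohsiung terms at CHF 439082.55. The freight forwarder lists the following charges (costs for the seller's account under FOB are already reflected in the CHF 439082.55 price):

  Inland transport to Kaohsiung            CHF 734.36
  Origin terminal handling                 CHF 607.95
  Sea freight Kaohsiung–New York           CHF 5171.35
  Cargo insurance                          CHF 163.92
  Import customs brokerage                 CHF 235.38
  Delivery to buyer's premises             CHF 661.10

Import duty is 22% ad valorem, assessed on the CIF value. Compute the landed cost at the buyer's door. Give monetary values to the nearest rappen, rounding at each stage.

Total landed cost: CHF 543086.22

FOB: the seller bears costs until goods are on board at the origin port; the buyer bears freight, insurance and all costs thereafter.
Already in the invoice (seller's account under FOB): inland to port, origin terminal — exclude.
CIF value = FOB price + freight + insurance = 439082.55 + 5171.35 + 163.92 = 444417.82
Import duty = 444417.82 × 22% = 97771.92
Buyer bears: freight 5171.35 + insurance 163.92 + brokerage 235.38 + delivery 661.10 + duty 97771.92 = 104003.67
Landed cost = invoice 439082.55 + 104003.67 = 543086.22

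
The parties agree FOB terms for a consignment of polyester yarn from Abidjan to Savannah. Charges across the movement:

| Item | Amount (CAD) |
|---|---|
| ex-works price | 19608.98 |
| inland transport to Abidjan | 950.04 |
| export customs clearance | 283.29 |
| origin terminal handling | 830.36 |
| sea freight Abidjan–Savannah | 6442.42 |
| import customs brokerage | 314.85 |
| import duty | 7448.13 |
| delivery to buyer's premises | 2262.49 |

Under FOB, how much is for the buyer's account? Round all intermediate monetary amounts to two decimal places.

FOB: the seller bears costs until goods are on board at the origin port; the buyer bears freight, insurance and all costs thereafter.
Seller's account: goods 19608.98 + inland to port 950.04 + export clearance 283.29 + origin terminal 830.36 = 21672.67
Buyer's account: freight 6442.42 + brokerage 314.85 + duty 7448.13 + delivery 2262.49 = 16467.89

Buyer's account: CAD 16467.89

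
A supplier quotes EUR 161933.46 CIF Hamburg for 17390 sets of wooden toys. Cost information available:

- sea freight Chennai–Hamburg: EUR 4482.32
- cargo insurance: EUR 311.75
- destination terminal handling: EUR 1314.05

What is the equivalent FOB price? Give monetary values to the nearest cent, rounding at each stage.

FOB price: EUR 157139.39

Not relevant to the conversion: destination terminal — on the buyer under both terms; not part of either seller's price.
From CIF to FOB, the seller no longer bears: freight, insurance.
FOB price = 161933.46 − 4482.32 − 311.75 = 157139.39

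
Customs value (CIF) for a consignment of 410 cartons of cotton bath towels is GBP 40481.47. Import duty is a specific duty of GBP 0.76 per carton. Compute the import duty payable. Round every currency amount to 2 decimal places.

Import duty = 410 × 0.76 = 311.60

Import duty: GBP 311.60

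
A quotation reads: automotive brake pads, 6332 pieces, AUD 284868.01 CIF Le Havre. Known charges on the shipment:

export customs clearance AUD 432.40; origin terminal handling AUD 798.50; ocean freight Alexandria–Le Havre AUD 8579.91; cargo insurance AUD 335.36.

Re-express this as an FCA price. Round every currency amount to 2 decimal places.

Not relevant to the conversion: export clearance — on the seller under both CIF and FCA; already in the CIF price and stays in the FCA price.
From CIF to FCA, the seller no longer bears: origin terminal, freight, insurance.
FCA price = 284868.01 − 798.50 − 8579.91 − 335.36 = 275154.24

FCA price: AUD 275154.24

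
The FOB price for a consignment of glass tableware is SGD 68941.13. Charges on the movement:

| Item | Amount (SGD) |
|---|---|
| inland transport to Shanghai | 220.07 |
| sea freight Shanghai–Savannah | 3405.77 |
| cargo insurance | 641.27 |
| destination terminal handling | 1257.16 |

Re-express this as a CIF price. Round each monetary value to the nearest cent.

Not relevant to the conversion: inland to port — on the seller under both FOB and CIF; already in the FOB price and stays in the CIF price. destination terminal — on the buyer under both terms; not part of either seller's price.
From FOB to CIF, the seller additionally bears: freight, insurance.
CIF price = 68941.13 + 3405.77 + 641.27 = 72988.17

CIF price: SGD 72988.17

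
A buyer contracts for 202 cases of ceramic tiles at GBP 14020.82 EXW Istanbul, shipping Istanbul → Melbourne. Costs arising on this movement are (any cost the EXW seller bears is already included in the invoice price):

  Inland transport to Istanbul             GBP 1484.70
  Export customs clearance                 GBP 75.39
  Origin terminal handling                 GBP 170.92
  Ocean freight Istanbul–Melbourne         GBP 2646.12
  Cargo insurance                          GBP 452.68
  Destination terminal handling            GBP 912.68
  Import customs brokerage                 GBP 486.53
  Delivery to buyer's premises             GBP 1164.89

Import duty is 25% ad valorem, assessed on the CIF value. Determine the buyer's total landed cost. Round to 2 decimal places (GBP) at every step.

Total landed cost: GBP 26127.39

EXW: the seller makes goods available at their premises; the buyer bears all onward costs.
CIF value = EXW price + inland to port + export clearance + origin terminal + freight + insurance = 14020.82 + 1484.70 + 75.39 + 170.92 + 2646.12 + 452.68 = 18850.63
Import duty = 18850.63 × 25% = 4712.66
Buyer bears: inland to port 1484.70 + export clearance 75.39 + origin terminal 170.92 + freight 2646.12 + insurance 452.68 + destination terminal 912.68 + brokerage 486.53 + delivery 1164.89 + duty 4712.66 = 12106.57
Landed cost = invoice 14020.82 + 12106.57 = 26127.39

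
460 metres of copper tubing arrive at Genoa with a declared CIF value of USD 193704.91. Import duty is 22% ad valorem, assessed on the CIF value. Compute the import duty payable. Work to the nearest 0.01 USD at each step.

Import duty: USD 42615.08

Import duty = 193704.91 × 22% = 42615.08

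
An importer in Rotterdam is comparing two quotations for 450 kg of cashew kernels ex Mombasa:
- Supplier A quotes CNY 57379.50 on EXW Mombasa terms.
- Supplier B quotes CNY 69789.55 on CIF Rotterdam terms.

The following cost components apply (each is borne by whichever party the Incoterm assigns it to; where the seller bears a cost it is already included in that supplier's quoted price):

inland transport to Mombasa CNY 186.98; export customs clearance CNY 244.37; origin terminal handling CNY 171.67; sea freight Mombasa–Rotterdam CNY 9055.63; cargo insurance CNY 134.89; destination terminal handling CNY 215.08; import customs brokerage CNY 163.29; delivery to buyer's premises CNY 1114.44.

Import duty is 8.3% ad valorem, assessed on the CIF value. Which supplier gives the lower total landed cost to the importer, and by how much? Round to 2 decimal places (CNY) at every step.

Supplier A (EXW):
CIF value = EXW price + inland to port + export clearance + origin terminal + freight + insurance = 57379.50 + 186.98 + 244.37 + 171.67 + 9055.63 + 134.89 = 67173.04
Import duty = 67173.04 × 8.3% = 5575.36
Buyer bears (A): 186.98 + 244.37 + 171.67 + 9055.63 + 134.89 + 215.08 + 163.29 + 1114.44 = 11286.35
Landed cost (A) = invoice 57379.50 + 11286.35 + duty 5575.36 = 74241.21
Supplier B (CIF):
The CIF price already equals the CIF value: 69789.55
Import duty = 69789.55 × 8.3% = 5792.53
Buyer bears (B): 215.08 + 163.29 + 1114.44 = 1492.81
Landed cost (B) = invoice 69789.55 + 1492.81 + duty 5792.53 = 77074.89
Difference = |74241.21 − 77074.89| = 2833.68

Supplier A is cheaper by CNY 2833.68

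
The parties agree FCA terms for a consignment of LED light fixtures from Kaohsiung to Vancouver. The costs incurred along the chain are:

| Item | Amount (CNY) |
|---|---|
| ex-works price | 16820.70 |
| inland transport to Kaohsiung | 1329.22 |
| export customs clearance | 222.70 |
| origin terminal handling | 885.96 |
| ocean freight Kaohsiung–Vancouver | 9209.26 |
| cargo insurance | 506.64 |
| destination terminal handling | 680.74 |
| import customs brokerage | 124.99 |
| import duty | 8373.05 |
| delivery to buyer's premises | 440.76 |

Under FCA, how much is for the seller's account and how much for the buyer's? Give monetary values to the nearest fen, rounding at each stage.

Seller: CNY 18372.62; buyer: CNY 20221.40

FCA: the seller delivers export-cleared goods to the carrier; the buyer bears costs from that point.
Seller's account: goods 16820.70 + inland to port 1329.22 + export clearance 222.70 = 18372.62
Buyer's account: origin terminal 885.96 + freight 9209.26 + insurance 506.64 + destination terminal 680.74 + brokerage 124.99 + duty 8373.05 + delivery 440.76 = 20221.40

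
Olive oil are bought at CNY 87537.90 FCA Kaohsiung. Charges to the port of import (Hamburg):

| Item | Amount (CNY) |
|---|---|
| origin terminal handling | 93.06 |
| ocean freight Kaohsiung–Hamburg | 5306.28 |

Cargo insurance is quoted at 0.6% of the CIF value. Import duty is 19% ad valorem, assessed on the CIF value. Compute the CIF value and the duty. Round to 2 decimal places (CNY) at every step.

Let C be the CIF value. C = FCA price + pre-shipment costs + freight + 0.6% × C
C − 0.6% × C = 87537.90 + 93.06 + 5306.28
0.994 × C = 92937.24
C = 92937.24 / 0.994 = 93498.23
Insurance premium = 0.6% × 93498.23 = 560.99
Import duty = 93498.23 × 19% = 17764.66

CIF value: CNY 93498.23; import duty: CNY 17764.66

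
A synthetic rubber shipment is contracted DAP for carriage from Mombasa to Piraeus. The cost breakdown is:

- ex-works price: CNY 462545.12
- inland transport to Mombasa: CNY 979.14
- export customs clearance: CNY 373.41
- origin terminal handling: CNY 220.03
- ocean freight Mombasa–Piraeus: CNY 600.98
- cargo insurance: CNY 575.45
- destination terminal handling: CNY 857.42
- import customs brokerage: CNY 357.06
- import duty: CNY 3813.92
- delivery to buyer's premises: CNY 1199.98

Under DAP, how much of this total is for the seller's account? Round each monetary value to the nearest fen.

DAP: the seller bears all costs to the named destination except import duty and clearance.
Seller's account: goods 462545.12 + inland to port 979.14 + export clearance 373.41 + origin terminal 220.03 + freight 600.98 + insurance 575.45 + destination terminal 857.42 + delivery 1199.98 = 467351.53
Buyer's account: brokerage 357.06 + duty 3813.92 = 4170.98

Seller's account: CNY 467351.53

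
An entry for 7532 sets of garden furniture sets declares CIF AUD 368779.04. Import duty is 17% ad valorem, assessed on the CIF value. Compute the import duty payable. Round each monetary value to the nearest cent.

Import duty: AUD 62692.44

Import duty = 368779.04 × 17% = 62692.44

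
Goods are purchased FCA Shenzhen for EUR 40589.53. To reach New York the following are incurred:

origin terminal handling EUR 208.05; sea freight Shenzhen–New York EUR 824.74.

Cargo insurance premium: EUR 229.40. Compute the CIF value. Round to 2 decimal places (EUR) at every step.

CIF = FCA price + pre-shipment costs + freight + insurance
CIF = 40589.53 + 208.05 + 824.74 + 229.40 = 41851.72

CIF value: EUR 41851.72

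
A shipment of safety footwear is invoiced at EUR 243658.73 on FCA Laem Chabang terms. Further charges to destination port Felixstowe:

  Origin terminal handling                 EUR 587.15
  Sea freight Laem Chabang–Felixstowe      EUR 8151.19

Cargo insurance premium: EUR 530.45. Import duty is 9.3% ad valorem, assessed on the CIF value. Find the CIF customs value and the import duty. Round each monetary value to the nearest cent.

CIF = FCA price + pre-shipment costs + freight + insurance
CIF = 243658.73 + 587.15 + 8151.19 + 530.45 = 252927.52
Import duty = 252927.52 × 9.3% = 23522.26

CIF value: EUR 252927.52; import duty: EUR 23522.26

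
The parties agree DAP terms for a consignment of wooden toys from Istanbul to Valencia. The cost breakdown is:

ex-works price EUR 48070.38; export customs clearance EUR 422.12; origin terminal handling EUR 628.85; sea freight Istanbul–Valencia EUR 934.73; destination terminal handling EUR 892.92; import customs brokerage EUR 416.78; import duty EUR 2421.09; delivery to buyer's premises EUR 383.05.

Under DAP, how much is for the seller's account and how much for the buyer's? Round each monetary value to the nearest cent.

Seller: EUR 51332.05; buyer: EUR 2837.87

DAP: the seller bears all costs to the named destination except import duty and clearance.
Seller's account: goods 48070.38 + export clearance 422.12 + origin terminal 628.85 + freight 934.73 + destination terminal 892.92 + delivery 383.05 = 51332.05
Buyer's account: brokerage 416.78 + duty 2421.09 = 2837.87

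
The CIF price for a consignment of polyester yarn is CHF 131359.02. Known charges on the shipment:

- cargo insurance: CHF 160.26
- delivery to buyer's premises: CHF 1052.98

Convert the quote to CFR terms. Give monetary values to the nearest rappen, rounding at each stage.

Not relevant to the conversion: delivery — on the buyer under both terms; not part of either seller's price.
From CIF to CFR, the seller no longer bears: insurance.
CFR price = 131359.02 − 160.26 = 131198.76

CFR price: CHF 131198.76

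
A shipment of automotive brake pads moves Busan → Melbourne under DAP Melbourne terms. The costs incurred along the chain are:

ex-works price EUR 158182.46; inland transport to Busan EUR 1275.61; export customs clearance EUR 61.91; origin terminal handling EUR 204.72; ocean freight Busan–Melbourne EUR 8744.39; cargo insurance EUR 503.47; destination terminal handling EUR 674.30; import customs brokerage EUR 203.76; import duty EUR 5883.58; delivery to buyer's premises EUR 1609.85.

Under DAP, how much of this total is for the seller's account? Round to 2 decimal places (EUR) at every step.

Seller's account: EUR 171256.71

DAP: the seller bears all costs to the named destination except import duty and clearance.
Seller's account: goods 158182.46 + inland to port 1275.61 + export clearance 61.91 + origin terminal 204.72 + freight 8744.39 + insurance 503.47 + destination terminal 674.30 + delivery 1609.85 = 171256.71
Buyer's account: brokerage 203.76 + duty 5883.58 = 6087.34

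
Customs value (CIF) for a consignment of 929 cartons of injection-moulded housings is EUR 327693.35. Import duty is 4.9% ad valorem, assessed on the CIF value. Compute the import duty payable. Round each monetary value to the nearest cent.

Import duty = 327693.35 × 4.9% = 16056.97

Import duty: EUR 16056.97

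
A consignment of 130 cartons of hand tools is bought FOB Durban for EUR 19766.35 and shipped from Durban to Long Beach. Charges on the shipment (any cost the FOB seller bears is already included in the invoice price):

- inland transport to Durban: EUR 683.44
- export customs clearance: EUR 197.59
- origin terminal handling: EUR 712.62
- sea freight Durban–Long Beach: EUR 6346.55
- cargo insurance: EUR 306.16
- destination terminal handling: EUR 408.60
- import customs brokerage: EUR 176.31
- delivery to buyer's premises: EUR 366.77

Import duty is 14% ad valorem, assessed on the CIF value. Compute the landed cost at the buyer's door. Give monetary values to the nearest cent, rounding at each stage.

FOB: the seller bears costs until goods are on board at the origin port; the buyer bears freight, insurance and all costs thereafter.
Already in the invoice (seller's account under FOB): inland to port, export clearance, origin terminal — exclude.
CIF value = FOB price + freight + insurance = 19766.35 + 6346.55 + 306.16 = 26419.06
Import duty = 26419.06 × 14% = 3698.67
Buyer bears: freight 6346.55 + insurance 306.16 + destination terminal 408.60 + brokerage 176.31 + delivery 366.77 + duty 3698.67 = 11303.06
Landed cost = invoice 19766.35 + 11303.06 = 31069.41

Total landed cost: EUR 31069.41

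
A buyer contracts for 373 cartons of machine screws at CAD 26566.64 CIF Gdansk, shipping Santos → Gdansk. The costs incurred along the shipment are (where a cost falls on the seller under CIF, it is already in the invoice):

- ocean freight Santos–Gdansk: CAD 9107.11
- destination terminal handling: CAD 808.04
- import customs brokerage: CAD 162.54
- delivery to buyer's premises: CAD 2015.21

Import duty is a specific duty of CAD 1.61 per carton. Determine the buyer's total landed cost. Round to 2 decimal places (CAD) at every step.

Total landed cost: CAD 30152.96

CIF: the seller pays costs through ocean freight and marine insurance to the destination port.
Already in the invoice (seller's account under CIF): freight — exclude.
The CIF price already equals the CIF value: 26566.64
Import duty = 373 × 1.61 = 600.53
Buyer bears: destination terminal 808.04 + brokerage 162.54 + delivery 2015.21 + duty 600.53 = 3586.32
Landed cost = invoice 26566.64 + 3586.32 = 30152.96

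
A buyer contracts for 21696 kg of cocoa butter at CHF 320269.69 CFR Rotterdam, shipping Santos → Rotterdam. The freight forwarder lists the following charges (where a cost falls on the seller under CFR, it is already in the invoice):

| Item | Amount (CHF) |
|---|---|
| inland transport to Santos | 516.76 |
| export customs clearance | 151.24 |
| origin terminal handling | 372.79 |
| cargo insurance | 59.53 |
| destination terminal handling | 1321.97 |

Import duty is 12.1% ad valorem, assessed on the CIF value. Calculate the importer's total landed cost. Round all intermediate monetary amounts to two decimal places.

Total landed cost: CHF 360411.03

CFR: the seller pays costs through ocean freight to the destination port, but not insurance.
Already in the invoice (seller's account under CFR): inland to port, export clearance, origin terminal — exclude.
CIF value = CFR price + insurance = 320269.69 + 59.53 = 320329.22
Import duty = 320329.22 × 12.1% = 38759.84
Buyer bears: insurance 59.53 + destination terminal 1321.97 + duty 38759.84 = 40141.34
Landed cost = invoice 320269.69 + 40141.34 = 360411.03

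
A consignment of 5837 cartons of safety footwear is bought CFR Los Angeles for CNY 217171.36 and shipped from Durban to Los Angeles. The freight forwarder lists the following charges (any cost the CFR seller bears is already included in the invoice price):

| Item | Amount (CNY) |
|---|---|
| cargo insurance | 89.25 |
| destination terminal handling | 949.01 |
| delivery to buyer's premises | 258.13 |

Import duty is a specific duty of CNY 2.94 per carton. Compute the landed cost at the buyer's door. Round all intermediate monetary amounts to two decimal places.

Total landed cost: CNY 235628.53

CFR: the seller pays costs through ocean freight to the destination port, but not insurance.
CIF value = CFR price + insurance = 217171.36 + 89.25 = 217260.61
Import duty = 5837 × 2.94 = 17160.78
Buyer bears: insurance 89.25 + destination terminal 949.01 + delivery 258.13 + duty 17160.78 = 18457.17
Landed cost = invoice 217171.36 + 18457.17 = 235628.53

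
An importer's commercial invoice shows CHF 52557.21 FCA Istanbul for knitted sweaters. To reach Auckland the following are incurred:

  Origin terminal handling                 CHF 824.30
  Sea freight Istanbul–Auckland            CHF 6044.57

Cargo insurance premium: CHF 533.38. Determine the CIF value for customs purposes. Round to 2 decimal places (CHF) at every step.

CIF value: CHF 59959.46

CIF = FCA price + pre-shipment costs + freight + insurance
CIF = 52557.21 + 824.30 + 6044.57 + 533.38 = 59959.46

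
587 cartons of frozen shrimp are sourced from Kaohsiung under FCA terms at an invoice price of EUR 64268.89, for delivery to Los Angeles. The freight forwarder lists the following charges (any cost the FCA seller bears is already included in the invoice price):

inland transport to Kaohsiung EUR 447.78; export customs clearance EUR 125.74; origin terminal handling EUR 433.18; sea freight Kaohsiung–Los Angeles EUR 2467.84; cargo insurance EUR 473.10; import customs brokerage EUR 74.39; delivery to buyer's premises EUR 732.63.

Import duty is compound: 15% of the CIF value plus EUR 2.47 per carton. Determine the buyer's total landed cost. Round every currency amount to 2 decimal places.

Total landed cost: EUR 80046.37

FCA: the seller delivers export-cleared goods to the carrier; the buyer bears costs from that point.
Already in the invoice (seller's account under FCA): inland to port, export clearance — exclude.
CIF value = FCA price + origin terminal + freight + insurance = 64268.89 + 433.18 + 2467.84 + 473.10 = 67643.01
Ad valorem component: 67643.01 × 15% = 10146.45
Specific component: 587 × 2.47 = 1449.89
Import duty = 10146.45 + 1449.89 = 11596.34
Buyer bears: origin terminal 433.18 + freight 2467.84 + insurance 473.10 + brokerage 74.39 + delivery 732.63 + duty 11596.34 = 15777.48
Landed cost = invoice 64268.89 + 15777.48 = 80046.37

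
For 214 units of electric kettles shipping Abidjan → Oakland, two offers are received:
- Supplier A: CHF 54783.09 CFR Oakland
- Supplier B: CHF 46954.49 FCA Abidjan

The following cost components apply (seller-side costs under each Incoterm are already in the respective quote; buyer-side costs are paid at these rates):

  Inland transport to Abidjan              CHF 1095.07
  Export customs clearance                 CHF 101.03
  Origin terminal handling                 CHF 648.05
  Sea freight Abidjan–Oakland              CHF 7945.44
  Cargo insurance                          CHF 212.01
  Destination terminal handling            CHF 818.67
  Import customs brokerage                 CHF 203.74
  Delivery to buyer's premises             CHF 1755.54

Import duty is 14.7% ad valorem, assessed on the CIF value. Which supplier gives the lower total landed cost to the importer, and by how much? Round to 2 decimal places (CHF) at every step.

Supplier A (CFR):
CIF value = CFR price + insurance = 54783.09 + 212.01 = 54995.10
Import duty = 54995.10 × 14.7% = 8084.28
Buyer bears (A): 212.01 + 818.67 + 203.74 + 1755.54 = 2989.96
Landed cost (A) = invoice 54783.09 + 2989.96 + duty 8084.28 = 65857.33
Supplier B (FCA):
CIF value = FCA price + origin terminal + freight + insurance = 46954.49 + 648.05 + 7945.44 + 212.01 = 55759.99
Import duty = 55759.99 × 14.7% = 8196.72
Buyer bears (B): 648.05 + 7945.44 + 212.01 + 818.67 + 203.74 + 1755.54 = 11583.45
Landed cost (B) = invoice 46954.49 + 11583.45 + duty 8196.72 = 66734.66
Difference = |65857.33 − 66734.66| = 877.33

Supplier A is cheaper by CHF 877.33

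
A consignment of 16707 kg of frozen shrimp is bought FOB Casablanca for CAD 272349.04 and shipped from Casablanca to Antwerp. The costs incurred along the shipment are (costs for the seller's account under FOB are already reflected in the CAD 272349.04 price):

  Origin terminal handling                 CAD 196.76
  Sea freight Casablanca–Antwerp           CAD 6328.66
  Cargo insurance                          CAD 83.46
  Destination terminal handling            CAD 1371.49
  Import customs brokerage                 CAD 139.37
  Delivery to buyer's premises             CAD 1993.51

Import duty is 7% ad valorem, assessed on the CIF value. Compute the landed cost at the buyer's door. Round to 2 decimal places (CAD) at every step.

FOB: the seller bears costs until goods are on board at the origin port; the buyer bears freight, insurance and all costs thereafter.
Already in the invoice (seller's account under FOB): origin terminal — exclude.
CIF value = FOB price + freight + insurance = 272349.04 + 6328.66 + 83.46 = 278761.16
Import duty = 278761.16 × 7% = 19513.28
Buyer bears: freight 6328.66 + insurance 83.46 + destination terminal 1371.49 + brokerage 139.37 + delivery 1993.51 + duty 19513.28 = 29429.77
Landed cost = invoice 272349.04 + 29429.77 = 301778.81

Total landed cost: CAD 301778.81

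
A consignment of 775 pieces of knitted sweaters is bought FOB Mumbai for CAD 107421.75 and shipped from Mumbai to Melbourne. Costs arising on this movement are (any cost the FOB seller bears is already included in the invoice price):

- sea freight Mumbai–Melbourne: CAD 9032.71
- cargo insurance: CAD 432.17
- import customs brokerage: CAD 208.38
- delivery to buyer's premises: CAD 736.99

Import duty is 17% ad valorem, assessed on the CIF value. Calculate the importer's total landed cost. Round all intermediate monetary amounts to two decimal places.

FOB: the seller bears costs until goods are on board at the origin port; the buyer bears freight, insurance and all costs thereafter.
CIF value = FOB price + freight + insurance = 107421.75 + 9032.71 + 432.17 = 116886.63
Import duty = 116886.63 × 17% = 19870.73
Buyer bears: freight 9032.71 + insurance 432.17 + brokerage 208.38 + delivery 736.99 + duty 19870.73 = 30280.98
Landed cost = invoice 107421.75 + 30280.98 = 137702.73

Total landed cost: CAD 137702.73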